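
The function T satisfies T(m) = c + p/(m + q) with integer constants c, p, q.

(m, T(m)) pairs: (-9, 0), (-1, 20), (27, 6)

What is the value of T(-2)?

(T(m) − c)(m + q) = p for each data point; the three points give a linear system in c and q, then p follows.
Solving: c = 5, q = 3, p = 30, so T(m) = 5 + 30/(m + 3).
Then T(-2) = 5 + 30/1 = 35.

35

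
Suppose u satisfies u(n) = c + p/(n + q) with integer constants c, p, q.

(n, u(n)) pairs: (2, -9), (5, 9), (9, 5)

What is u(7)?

(u(n) − c)(n + q) = p for each data point; the three points give a linear system in c and q, then p follows.
Solving: c = 3, q = -3, p = 12, so u(n) = 3 + 12/(n − 3).
Then u(7) = 3 + 12/4 = 6.

6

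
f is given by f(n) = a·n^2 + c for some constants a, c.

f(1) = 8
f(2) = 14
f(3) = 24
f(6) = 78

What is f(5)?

From f(1) = 8 and f(2) = 14: 1a + c = 8 and 4a + c = 14.
Subtracting: 3a = 6, so a = 2; then c = 8 − 2·1 = 6.
So f(n) = 2n² + 6, and f(5) = 56.

56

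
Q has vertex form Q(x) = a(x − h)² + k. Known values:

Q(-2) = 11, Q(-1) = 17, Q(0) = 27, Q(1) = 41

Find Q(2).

First differences 6, 10, 14; second difference 4 = 2a, so a = 2.
Expanding, the x-coefficient is −2ah = -4h; matching it to the data gives h = -3, and then k = 9.
So Q(x) = 2(x + 3)² + 9.
Q(2) = 2·5² + 9 = 59.

59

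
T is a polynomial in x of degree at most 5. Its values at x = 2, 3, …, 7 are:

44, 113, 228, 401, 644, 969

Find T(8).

1388

First differences: 69, 115, 173, 243, 325. Second differences: 46, 58, 70, 82. Third differences: 12, 12, 12.
Level-3 differences are constant, so T has degree 3.
Extending the table by one column gives the next first difference 419, so T(8) = 969 + 419 = 1388.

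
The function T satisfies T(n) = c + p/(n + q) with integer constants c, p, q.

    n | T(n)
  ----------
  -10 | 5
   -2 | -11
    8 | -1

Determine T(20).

(T(n) − c)(n + q) = p for each data point; the three points give a linear system in c and q, then p follows.
Solving: c = 1, q = 4, p = -24, so T(n) = 1 − 24/(n + 4).
Then T(20) = 1 − 24/24 = 0.

0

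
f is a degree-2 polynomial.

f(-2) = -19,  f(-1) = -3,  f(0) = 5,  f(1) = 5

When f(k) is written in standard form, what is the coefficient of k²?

First differences: 16, 8, 0. Second differences: -8, -8.
Level-2 differences are constant, so f has degree 2.
Fitting a degree-2 polynomial gives f(k) = -4k² + 4k + 5.
The coefficient of k² is -4.

-4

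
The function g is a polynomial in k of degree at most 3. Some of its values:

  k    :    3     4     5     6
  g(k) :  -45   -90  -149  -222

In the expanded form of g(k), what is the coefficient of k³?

0

Write g(k) = ak³ + bk² + ck + d; the 4 given values yield a linear system in the 4 coefficients.
Solving, the leading coefficient vanishes, and g(k) = -7k² + 4k + 6.
The coefficient of k³ is 0.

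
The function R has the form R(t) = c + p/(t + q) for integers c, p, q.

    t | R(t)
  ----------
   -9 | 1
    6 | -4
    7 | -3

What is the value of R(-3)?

(R(t) − c)(t + q) = p for each data point; the three points give a linear system in c and q, then p follows.
Solving: c = 0, q = -3, p = -12, so R(t) = -12/(t − 3).
Then R(-3) = 0 − 12/(-6) = 2.

2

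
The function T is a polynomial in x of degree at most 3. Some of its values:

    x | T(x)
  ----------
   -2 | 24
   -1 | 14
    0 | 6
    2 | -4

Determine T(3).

Write T(x) = ax³ + bx² + cx + d; the 4 given values yield a linear system in the 4 coefficients.
Solving, the leading coefficient vanishes, and T(x) = x² - 7x + 6.
Then T(3) = -6.

-6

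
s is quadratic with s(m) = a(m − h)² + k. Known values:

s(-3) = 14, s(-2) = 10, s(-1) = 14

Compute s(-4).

26

First differences -4, 4; second difference 8 = 2a, so a = 4.
Expanding, the m-coefficient is −2ah = -8h; matching it to the data gives h = -2, and then k = 10.
So s(m) = 4(m + 2)² + 10.
s(-4) = 4·(-2)² + 10 = 26.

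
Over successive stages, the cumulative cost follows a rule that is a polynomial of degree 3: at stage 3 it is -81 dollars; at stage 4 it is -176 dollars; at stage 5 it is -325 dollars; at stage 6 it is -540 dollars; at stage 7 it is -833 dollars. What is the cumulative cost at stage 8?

-1216

Write the value at x as h(x).
Write h(x) = ax³ + bx² + cx + d; the 5 given values yield a linear system in the 4 coefficients.
Solving, h(x) = -2x³ - 3x².
Then h(8) = -1216.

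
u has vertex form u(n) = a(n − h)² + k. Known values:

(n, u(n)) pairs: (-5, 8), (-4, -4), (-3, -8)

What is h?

First differences -12, -4; second difference 8 = 2a, so a = 4.
Expanding, the n-coefficient is −2ah = -8h; matching it to the data gives h = -3, and then k = -8.
So u(n) = 4(n + 3)² − 8.
Hence h = -3.

-3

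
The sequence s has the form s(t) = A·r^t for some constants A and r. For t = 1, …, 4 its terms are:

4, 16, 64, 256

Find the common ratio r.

4

Consecutive ratio: 16/4 = 4, and 64/16 = 4, so r = 4.
Then A·4^1 = 4 gives A = 1, and s(t) = 1·4^t.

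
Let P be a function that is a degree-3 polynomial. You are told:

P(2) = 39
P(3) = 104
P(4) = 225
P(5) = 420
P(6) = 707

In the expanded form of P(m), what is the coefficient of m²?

1

First differences: 65, 121, 195, 287. Second differences: 56, 74, 92. Third differences: 18, 18.
Level-3 differences are constant, so P has degree 3.
Fitting a degree-3 polynomial gives P(m) = 3m³ + m² + 3m + 5.
The coefficient of m² is 1.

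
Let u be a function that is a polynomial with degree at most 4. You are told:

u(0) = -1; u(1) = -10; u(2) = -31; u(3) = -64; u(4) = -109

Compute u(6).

Write u(x) = ax^4 + bx³ + cx² + dx + e; the 5 given values yield a linear system in the 5 coefficients.
Solving, the top 2 coefficients vanish, and u(x) = -6x² - 3x - 1.
Then u(6) = -235.

-235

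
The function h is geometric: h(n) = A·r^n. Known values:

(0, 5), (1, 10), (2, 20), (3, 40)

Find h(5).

160

Consecutive ratio: 10/5 = 2, and 20/10 = 2, so r = 2.
Then A·2^0 = 5 gives A = 5, and h(n) = 5·2^n.
h(5) = 5·2^5 = 160.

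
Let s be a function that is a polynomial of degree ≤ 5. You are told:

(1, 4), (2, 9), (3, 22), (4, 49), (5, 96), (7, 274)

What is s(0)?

Write s(m) = am^5 + bm^4 + cm³ + dm² + em + p; the 6 given values yield a linear system in the 6 coefficients.
Solving, the top 2 coefficients vanish, and s(m) = m³ - 2m² + 4m + 1.
The constant term is s(0) = 1.

1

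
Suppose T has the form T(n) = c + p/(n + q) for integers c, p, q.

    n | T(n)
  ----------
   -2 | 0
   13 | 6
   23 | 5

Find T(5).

(T(n) − c)(n + q) = p for each data point; the three points give a linear system in c and q, then p follows.
Solving: c = 4, q = -3, p = 20, so T(n) = 4 + 20/(n − 3).
Then T(5) = 4 + 20/2 = 14.

14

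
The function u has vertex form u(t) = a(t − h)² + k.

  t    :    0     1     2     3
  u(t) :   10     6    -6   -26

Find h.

First differences -4, -12, -20; second difference -8 = 2a, so a = -4.
Expanding, the t-coefficient is −2ah = 8h; matching it to the data gives h = 0, and then k = 10.
So u(t) = -4(t + 0)² + 10.
Hence h = 0.

0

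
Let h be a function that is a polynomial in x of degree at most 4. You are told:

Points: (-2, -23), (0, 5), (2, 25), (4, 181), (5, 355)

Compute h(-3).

-85

Write h(x) = ax^4 + bx³ + cx² + dx + e; the 5 given values yield a linear system in the 5 coefficients.
Solving, the leading coefficient vanishes, and h(x) = 3x³ - x² + 5.
Then h(-3) = -85.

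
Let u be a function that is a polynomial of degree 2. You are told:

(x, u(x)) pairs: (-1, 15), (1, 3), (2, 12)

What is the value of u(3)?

Write u(x) = ax² + bx + c; the 3 given values yield a linear system in the 3 coefficients.
Solving, u(x) = 5x² - 6x + 4.
Then u(3) = 31.

31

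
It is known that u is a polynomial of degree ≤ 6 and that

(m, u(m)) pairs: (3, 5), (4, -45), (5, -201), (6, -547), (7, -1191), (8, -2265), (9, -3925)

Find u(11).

First differences: -50, -156, -346, -644, -1074, -1660. Second differences: -106, -190, -298, -430, -586. Third differences: -84, -108, -132, -156. Fourth differences: -24, -24, -24.
Level-4 differences are constant, so u has degree 4.
Fitting a degree-4 polynomial gives u(m) = -m^4 + 4m³ - 4m² + 5m - 1.
Then u(11) = -9747.

-9747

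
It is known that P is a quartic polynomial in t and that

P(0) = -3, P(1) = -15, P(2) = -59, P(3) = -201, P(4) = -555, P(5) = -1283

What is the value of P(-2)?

-51

First differences: -12, -44, -142, -354, -728. Second differences: -32, -98, -212, -374. Third differences: -66, -114, -162. Fourth differences: -48, -48.
Level-4 differences are constant, so P has degree 4.
Fitting a degree-4 polynomial gives P(t) = -2t^4 + t³ - 5t² - 6t - 3.
Then P(-2) = -51.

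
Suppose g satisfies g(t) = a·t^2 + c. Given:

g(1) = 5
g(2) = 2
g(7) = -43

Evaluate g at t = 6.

From g(1) = 5 and g(2) = 2: 1a + c = 5 and 4a + c = 2.
Subtracting: 3a = -3, so a = -1; then c = 5 − (-1)·1 = 6.
So g(t) = -1t² + 6, and g(6) = -30.

-30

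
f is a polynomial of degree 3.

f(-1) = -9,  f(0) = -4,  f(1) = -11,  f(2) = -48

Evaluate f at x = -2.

Write f(x) = ax³ + bx² + cx + d; the 4 given values yield a linear system in the 4 coefficients.
Solving, f(x) = -3x³ - 6x² + 2x - 4.
Then f(-2) = -8.

-8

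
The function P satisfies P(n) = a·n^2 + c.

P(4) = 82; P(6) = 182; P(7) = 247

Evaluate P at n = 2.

From P(4) = 82 and P(6) = 182: 16a + c = 82 and 36a + c = 182.
Subtracting: 20a = 100, so a = 5; then c = 82 − 5·16 = 2.
So P(n) = 5n² + 2, and P(2) = 22.

22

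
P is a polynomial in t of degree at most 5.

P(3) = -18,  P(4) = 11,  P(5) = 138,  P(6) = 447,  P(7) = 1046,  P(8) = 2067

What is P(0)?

First differences: 29, 127, 309, 599, 1021. Second differences: 98, 182, 290, 422. Third differences: 84, 108, 132. Fourth differences: 24, 24.
Level-4 differences are constant, so P has degree 4.
Fitting a degree-4 polynomial gives P(t) = t^4 - 4t³ + 2t + 3.
The constant term is P(0) = 3.

3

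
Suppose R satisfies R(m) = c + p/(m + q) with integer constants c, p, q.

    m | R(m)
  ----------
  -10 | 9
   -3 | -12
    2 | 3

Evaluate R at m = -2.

-3

(R(m) − c)(m + q) = p for each data point; the three points give a linear system in c and q, then p follows.
Solving: c = 6, q = 4, p = -18, so R(m) = 6 − 18/(m + 4).
Then R(-2) = 6 − 18/2 = -3.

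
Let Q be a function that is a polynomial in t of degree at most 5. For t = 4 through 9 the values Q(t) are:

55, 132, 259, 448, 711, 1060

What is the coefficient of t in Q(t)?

First differences: 77, 127, 189, 263, 349. Second differences: 50, 62, 74, 86. Third differences: 12, 12, 12.
Level-3 differences are constant, so Q has degree 3.
Fitting a degree-3 polynomial gives Q(t) = 2t³ - 5t² + 7.
The coefficient of t is 0.

0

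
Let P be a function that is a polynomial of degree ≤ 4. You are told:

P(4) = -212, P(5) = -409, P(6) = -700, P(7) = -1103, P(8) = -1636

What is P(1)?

First differences: -197, -291, -403, -533. Second differences: -94, -112, -130. Third differences: -18, -18.
Level-3 differences are constant, so P has degree 3.
Fitting a degree-3 polynomial gives P(x) = -3x³ - 2x² + 4x - 4.
Then P(1) = -5.

-5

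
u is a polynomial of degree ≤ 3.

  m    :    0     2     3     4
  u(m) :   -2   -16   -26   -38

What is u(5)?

-52

Write u(m) = am³ + bm² + cm + d; the 4 given values yield a linear system in the 4 coefficients.
Solving, the leading coefficient vanishes, and u(m) = -m² - 5m - 2.
Then u(5) = -52.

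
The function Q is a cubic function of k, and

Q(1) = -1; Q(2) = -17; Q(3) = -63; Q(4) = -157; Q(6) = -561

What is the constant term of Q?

Write Q(k) = ak³ + bk² + ck + d; the 5 given values yield a linear system in the 4 coefficients.
Solving, Q(k) = -3k³ + 3k² - 4k + 3.
The constant term is Q(0) = 3.

3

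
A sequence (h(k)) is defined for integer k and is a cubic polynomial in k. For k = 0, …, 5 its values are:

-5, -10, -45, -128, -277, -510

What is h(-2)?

-13

First differences: -5, -35, -83, -149, -233. Second differences: -30, -48, -66, -84. Third differences: -18, -18, -18.
Level-3 differences are constant, so h has degree 3.
Fitting a degree-3 polynomial gives h(k) = -3k³ - 6k² + 4k - 5.
Then h(-2) = -13.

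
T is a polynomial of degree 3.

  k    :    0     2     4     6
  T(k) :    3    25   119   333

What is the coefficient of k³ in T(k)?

Write T(k) = ak³ + bk² + ck + d; the 4 given values yield a linear system in the 4 coefficients.
Solving, T(k) = k³ + 3k² + k + 3.
The coefficient of k³ is 1.

1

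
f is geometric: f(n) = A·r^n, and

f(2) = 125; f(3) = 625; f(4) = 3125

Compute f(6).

78125

Consecutive ratio: 625/125 = 5, and 3125/625 = 5, so r = 5.
Then A·5^2 = 125 gives A = 5, and f(n) = 5·5^n.
f(6) = 5·5^6 = 78125.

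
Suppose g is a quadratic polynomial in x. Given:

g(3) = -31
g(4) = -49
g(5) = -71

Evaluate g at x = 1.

Write g(x) = ax² + bx + c; the 3 given values yield a linear system in the 3 coefficients.
Solving, g(x) = -2x² - 4x - 1.
Then g(1) = -7.

-7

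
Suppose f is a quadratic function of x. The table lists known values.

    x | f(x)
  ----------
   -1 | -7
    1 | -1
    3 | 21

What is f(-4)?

14

Write f(x) = ax² + bx + c; the 3 given values yield a linear system in the 3 coefficients.
Solving, f(x) = 2x² + 3x - 6.
Then f(-4) = 14.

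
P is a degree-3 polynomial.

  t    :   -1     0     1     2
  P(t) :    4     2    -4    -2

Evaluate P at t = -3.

Write P(t) = at³ + bt² + ct + d; the 4 given values yield a linear system in the 4 coefficients.
Solving, P(t) = 2t³ - 2t² - 6t + 2.
Then P(-3) = -52.

-52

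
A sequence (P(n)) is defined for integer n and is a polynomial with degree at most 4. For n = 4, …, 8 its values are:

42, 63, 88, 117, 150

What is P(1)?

First differences: 21, 25, 29, 33. Second differences: 4, 4, 4.
Level-2 differences are constant, so P has degree 2.
Fitting a degree-2 polynomial gives P(n) = 2n² + 3n - 2.
Then P(1) = 3.

3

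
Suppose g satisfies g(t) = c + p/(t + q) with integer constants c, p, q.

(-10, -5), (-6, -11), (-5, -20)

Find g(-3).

16

(g(t) − c)(t + q) = p for each data point; the three points give a linear system in c and q, then p follows.
Solving: c = -2, q = 4, p = 18, so g(t) = -2 + 18/(t + 4).
Then g(-3) = -2 + 18/1 = 16.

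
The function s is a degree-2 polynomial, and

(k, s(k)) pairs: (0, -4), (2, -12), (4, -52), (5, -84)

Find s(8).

Write s(k) = ak² + bk + c; the 4 given values yield a linear system in the 3 coefficients.
Solving, s(k) = -4k² + 4k - 4.
Then s(8) = -228.

-228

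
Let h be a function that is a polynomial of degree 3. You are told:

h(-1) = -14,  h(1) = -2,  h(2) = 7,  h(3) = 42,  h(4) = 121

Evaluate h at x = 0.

-3

Write h(x) = ax³ + bx² + cx + d; the 5 given values yield a linear system in the 4 coefficients.
Solving, h(x) = 3x³ - 5x² + 3x - 3.
Then h(0) = -3.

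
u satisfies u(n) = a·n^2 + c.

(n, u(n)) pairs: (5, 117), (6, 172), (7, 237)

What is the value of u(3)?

37

From u(5) = 117 and u(6) = 172: 25a + c = 117 and 36a + c = 172.
Subtracting: 11a = 55, so a = 5; then c = 117 − 5·25 = -8.
So u(n) = 5n² − 8, and u(3) = 37.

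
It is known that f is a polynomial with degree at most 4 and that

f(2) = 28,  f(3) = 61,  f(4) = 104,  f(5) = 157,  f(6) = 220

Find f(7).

293

First differences: 33, 43, 53, 63. Second differences: 10, 10, 10.
Level-2 differences are constant, so f has degree 2.
Fitting a degree-2 polynomial gives f(x) = 5x² + 8x - 8.
Then f(7) = 293.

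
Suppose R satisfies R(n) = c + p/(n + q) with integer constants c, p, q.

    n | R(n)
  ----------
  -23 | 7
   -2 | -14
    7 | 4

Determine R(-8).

(R(n) − c)(n + q) = p for each data point; the three points give a linear system in c and q, then p follows.
Solving: c = 6, q = 3, p = -20, so R(n) = 6 − 20/(n + 3).
Then R(-8) = 6 − 20/(-5) = 10.

10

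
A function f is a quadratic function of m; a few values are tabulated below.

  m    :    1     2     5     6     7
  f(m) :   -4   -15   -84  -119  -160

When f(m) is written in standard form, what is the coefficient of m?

-2

Write f(m) = am² + bm + c; the 5 given values yield a linear system in the 3 coefficients.
Solving, f(m) = -3m² - 2m + 1.
The coefficient of m is -2.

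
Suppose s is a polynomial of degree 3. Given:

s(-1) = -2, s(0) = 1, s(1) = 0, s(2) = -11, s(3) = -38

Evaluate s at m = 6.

First differences: 3, -1, -11, -27. Second differences: -4, -10, -16. Third differences: -6, -6.
Level-3 differences are constant, so s has degree 3.
Fitting a degree-3 polynomial gives s(m) = -m³ - 2m² + 2m + 1.
Then s(6) = -275.

-275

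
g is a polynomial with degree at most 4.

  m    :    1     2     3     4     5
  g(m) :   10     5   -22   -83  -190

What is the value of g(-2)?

13

First differences: -5, -27, -61, -107. Second differences: -22, -34, -46. Third differences: -12, -12.
Level-3 differences are constant, so g has degree 3.
Fitting a degree-3 polynomial gives g(m) = -2m³ + m² + 6m + 5.
Then g(-2) = 13.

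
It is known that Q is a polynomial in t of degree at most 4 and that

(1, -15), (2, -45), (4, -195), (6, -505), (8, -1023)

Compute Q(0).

Write Q(t) = at^4 + bt³ + ct² + dt + e; the 5 given values yield a linear system in the 5 coefficients.
Solving, the leading coefficient vanishes, and Q(t) = -t³ - 8t² + t - 7.
Then Q(0) = -7.

-7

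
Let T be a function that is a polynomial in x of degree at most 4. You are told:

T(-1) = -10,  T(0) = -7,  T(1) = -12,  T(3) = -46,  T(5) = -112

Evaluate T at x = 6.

Write T(x) = ax^4 + bx³ + cx² + dx + e; the 5 given values yield a linear system in the 5 coefficients.
Solving, the top 2 coefficients vanish, and T(x) = -4x² - x - 7.
Then T(6) = -157.

-157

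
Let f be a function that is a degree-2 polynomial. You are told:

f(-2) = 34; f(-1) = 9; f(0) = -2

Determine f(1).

Write f(x) = ax² + bx + c; the 3 given values yield a linear system in the 3 coefficients.
Solving, f(x) = 7x² - 4x - 2.
Then f(1) = 1.

1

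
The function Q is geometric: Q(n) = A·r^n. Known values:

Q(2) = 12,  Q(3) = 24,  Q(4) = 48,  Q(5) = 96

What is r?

2

Consecutive ratio: 24/12 = 2, and 48/24 = 2, so r = 2.
Then A·2^2 = 12 gives A = 3, and Q(n) = 3·2^n.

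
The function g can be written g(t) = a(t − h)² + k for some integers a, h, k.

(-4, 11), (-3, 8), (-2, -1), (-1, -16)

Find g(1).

First differences -3, -9, -15; second difference -6 = 2a, so a = -3.
Expanding, the t-coefficient is −2ah = 6h; matching it to the data gives h = -4, and then k = 11.
So g(t) = -3(t + 4)² + 11.
g(1) = -3·5² + 11 = -64.

-64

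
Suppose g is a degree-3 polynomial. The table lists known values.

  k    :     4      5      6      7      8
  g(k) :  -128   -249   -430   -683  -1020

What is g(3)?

-55

First differences: -121, -181, -253, -337. Second differences: -60, -72, -84. Third differences: -12, -12.
Level-3 differences are constant, so g has degree 3.
Fitting a degree-3 polynomial gives g(k) = -2k³ + k - 4.
Then g(3) = -55.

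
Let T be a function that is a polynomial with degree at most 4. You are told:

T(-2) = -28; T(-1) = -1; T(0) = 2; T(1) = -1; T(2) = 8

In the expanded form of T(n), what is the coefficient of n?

First differences: 27, 3, -3, 9. Second differences: -24, -6, 12. Third differences: 18, 18.
Level-3 differences are constant, so T has degree 3.
Fitting a degree-3 polynomial gives T(n) = 3n³ - 3n² - 3n + 2.
The coefficient of n is -3.

-3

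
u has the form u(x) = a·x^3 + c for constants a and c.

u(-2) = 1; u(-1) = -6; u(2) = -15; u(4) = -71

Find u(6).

-223

From u(-2) = 1 and u(-1) = -6: -8a + c = 1 and -1a + c = -6.
Subtracting: 7a = -7, so a = -1; then c = 1 − (-1)·(-8) = -7.
So u(x) = -1x³ − 7, and u(6) = -223.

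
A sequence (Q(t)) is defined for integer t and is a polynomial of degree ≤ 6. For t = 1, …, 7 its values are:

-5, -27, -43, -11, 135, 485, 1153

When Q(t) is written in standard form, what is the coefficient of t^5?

0

Write Q(t) = at^6 + bt^5 + ct^4 + dt³ + et² + pt + q; the 7 given values yield a linear system in the 7 coefficients.
Solving, the top 2 coefficients vanish, and Q(t) = t^4 - 3t³ - 4t² - 4t + 5.
The coefficient of t^5 is 0.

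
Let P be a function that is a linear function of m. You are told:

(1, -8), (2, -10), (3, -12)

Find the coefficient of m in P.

-2

First differences: -2, -2.
Level-1 differences are constant, so P has degree 1.
Fitting a degree-1 polynomial gives P(m) = -2m - 6.
The coefficient of m is -2.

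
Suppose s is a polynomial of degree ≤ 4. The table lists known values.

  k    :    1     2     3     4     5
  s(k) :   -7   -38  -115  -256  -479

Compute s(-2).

-10

First differences: -31, -77, -141, -223. Second differences: -46, -64, -82. Third differences: -18, -18.
Level-3 differences are constant, so s has degree 3.
Fitting a degree-3 polynomial gives s(k) = -3k³ - 5k² + 5k - 4.
Then s(-2) = -10.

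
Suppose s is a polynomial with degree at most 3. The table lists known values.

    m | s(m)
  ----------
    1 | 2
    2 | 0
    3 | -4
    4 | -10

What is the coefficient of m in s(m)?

1

First differences: -2, -4, -6. Second differences: -2, -2.
Level-2 differences are constant, so s has degree 2.
Fitting a degree-2 polynomial gives s(m) = -m² + m + 2.
The coefficient of m is 1.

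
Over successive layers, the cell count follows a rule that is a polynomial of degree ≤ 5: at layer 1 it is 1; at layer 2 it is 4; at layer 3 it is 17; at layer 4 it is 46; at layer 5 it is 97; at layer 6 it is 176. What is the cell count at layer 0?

Write the value at n as u(n).
First differences: 3, 13, 29, 51, 79. Second differences: 10, 16, 22, 28. Third differences: 6, 6, 6.
Level-3 differences are constant, so u has degree 3.
Fitting a degree-3 polynomial gives u(n) = n³ - n² - n + 2.
Then u(0) = 2.

2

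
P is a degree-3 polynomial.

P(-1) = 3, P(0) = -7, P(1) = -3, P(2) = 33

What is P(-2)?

9

Write P(k) = ak³ + bk² + ck + d; the 4 given values yield a linear system in the 4 coefficients.
Solving, P(k) = 3k³ + 7k² - 6k - 7.
Then P(-2) = 9.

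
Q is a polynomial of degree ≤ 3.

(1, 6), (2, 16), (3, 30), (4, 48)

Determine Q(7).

126

First differences: 10, 14, 18. Second differences: 4, 4.
Level-2 differences are constant, so Q has degree 2.
Fitting a degree-2 polynomial gives Q(n) = 2n² + 4n.
Then Q(7) = 126.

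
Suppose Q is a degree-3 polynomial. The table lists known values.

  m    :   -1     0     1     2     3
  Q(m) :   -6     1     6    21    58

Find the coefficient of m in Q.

First differences: 7, 5, 15, 37. Second differences: -2, 10, 22. Third differences: 12, 12.
Level-3 differences are constant, so Q has degree 3.
Fitting a degree-3 polynomial gives Q(m) = 2m³ - m² + 4m + 1.
The coefficient of m is 4.

4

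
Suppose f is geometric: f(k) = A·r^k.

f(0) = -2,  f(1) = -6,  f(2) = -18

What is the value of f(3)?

Consecutive ratio: -6/(-2) = 3, and -18/(-6) = 3, so r = 3.
Then A·3^0 = -2 gives A = -2, and f(k) = -2·3^k.
f(3) = -2·3^3 = -54.

-54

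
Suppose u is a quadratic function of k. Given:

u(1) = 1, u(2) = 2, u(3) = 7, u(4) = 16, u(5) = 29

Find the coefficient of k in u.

-5

First differences: 1, 5, 9, 13. Second differences: 4, 4, 4.
Level-2 differences are constant, so u has degree 2.
Fitting a degree-2 polynomial gives u(k) = 2k² - 5k + 4.
The coefficient of k is -5.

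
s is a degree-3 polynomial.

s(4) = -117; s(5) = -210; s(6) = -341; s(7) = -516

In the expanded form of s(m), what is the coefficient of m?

4

Write s(m) = am³ + bm² + cm + d; the 4 given values yield a linear system in the 4 coefficients.
Solving, s(m) = -m³ - 4m² + 4m - 5.
The coefficient of m is 4.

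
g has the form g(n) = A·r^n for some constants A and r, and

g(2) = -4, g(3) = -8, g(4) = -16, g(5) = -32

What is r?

2

Consecutive ratio: -8/(-4) = 2, and -16/(-8) = 2, so r = 2.
Then A·2^2 = -4 gives A = -1, and g(n) = -1·2^n.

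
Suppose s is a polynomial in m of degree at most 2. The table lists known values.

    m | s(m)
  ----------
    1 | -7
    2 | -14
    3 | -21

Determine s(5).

First differences: -7, -7.
Level-1 differences are constant, so s has degree 1.
Fitting a degree-1 polynomial gives s(m) = -7m.
Then s(5) = -35.

-35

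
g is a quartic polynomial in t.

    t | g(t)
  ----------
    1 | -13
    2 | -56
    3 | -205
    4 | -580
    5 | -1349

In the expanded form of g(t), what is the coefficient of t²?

Write g(t) = at^4 + bt³ + ct² + dt + e; the 5 given values yield a linear system in the 5 coefficients.
Solving, g(t) = -2t^4 - 3t² - 4t - 4.
The coefficient of t² is -3.

-3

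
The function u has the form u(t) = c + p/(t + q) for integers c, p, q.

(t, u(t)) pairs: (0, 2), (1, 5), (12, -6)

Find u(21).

(u(t) − c)(t + q) = p for each data point; the three points give a linear system in c and q, then p follows.
Solving: c = -4, q = -3, p = -18, so u(t) = -4 − 18/(t − 3).
Then u(21) = -4 − 18/18 = -5.

-5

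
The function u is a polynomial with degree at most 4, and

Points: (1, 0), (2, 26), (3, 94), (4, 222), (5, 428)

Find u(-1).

Write u(x) = ax^4 + bx³ + cx² + dx + e; the 5 given values yield a linear system in the 5 coefficients.
Solving, the leading coefficient vanishes, and u(x) = 3x³ + 3x² - 4x - 2.
Then u(-1) = 2.

2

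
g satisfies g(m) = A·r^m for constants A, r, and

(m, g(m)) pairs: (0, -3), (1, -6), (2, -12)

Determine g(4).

Consecutive ratio: -6/(-3) = 2, and -12/(-6) = 2, so r = 2.
Then A·2^0 = -3 gives A = -3, and g(m) = -3·2^m.
g(4) = -3·2^4 = -48.

-48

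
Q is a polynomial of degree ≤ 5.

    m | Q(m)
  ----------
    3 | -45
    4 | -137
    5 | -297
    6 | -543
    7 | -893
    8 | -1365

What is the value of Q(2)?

First differences: -92, -160, -246, -350, -472. Second differences: -68, -86, -104, -122. Third differences: -18, -18, -18.
Level-3 differences are constant, so Q has degree 3.
Fitting a degree-3 polynomial gives Q(m) = -3m³ + 2m² + 5m + 3.
Then Q(2) = -3.

-3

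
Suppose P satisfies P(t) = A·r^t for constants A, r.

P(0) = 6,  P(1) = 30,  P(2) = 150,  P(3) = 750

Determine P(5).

18750

Consecutive ratio: 30/6 = 5, and 150/30 = 5, so r = 5.
Then A·5^0 = 6 gives A = 6, and P(t) = 6·5^t.
P(5) = 6·5^5 = 18750.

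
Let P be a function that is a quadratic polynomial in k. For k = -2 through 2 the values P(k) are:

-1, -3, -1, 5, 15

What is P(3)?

29

First differences: -2, 2, 6, 10. Second differences: 4, 4, 4.
Level-2 differences are constant, so P has degree 2.
Fitting a degree-2 polynomial gives P(k) = 2k² + 4k - 1.
Then P(3) = 29.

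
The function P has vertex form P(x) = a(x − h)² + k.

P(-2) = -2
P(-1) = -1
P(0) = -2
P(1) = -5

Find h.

-1

First differences 1, -1, -3; second difference -2 = 2a, so a = -1.
Expanding, the x-coefficient is −2ah = 2h; matching it to the data gives h = -1, and then k = -1.
So P(x) = -1(x + 1)² − 1.
Hence h = -1.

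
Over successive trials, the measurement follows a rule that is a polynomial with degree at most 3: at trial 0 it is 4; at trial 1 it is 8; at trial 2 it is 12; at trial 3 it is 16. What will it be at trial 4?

20

Write the value at k as Q(k).
First differences: 4, 4, 4.
Level-1 differences are constant, so Q has degree 1.
Fitting a degree-1 polynomial gives Q(k) = 4k + 4.
Then Q(4) = 20.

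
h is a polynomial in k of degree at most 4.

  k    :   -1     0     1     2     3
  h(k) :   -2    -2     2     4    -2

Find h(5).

First differences: 0, 4, 2, -6. Second differences: 4, -2, -8. Third differences: -6, -6.
Level-3 differences are constant, so h has degree 3.
Fitting a degree-3 polynomial gives h(k) = -k³ + 2k² + 3k - 2.
Then h(5) = -62.

-62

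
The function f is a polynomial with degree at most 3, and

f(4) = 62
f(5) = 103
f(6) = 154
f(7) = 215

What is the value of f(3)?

31

Write f(t) = at³ + bt² + ct + d; the 4 given values yield a linear system in the 4 coefficients.
Solving, the leading coefficient vanishes, and f(t) = 5t² - 4t - 2.
Then f(3) = 31.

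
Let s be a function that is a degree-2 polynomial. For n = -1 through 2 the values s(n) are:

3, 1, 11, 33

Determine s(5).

171

Write s(n) = an² + bn + c; the 4 given values yield a linear system in the 3 coefficients.
Solving, s(n) = 6n² + 4n + 1.
Then s(5) = 171.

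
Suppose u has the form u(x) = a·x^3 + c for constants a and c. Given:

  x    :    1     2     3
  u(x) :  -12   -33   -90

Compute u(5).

From u(1) = -12 and u(2) = -33: 1a + c = -12 and 8a + c = -33.
Subtracting: 7a = -21, so a = -3; then c = -12 − (-3)·1 = -9.
So u(x) = -3x³ − 9, and u(5) = -384.

-384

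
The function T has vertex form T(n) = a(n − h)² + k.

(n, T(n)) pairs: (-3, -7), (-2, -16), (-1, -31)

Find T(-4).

-4

First differences -9, -15; second difference -6 = 2a, so a = -3.
Expanding, the n-coefficient is −2ah = 6h; matching it to the data gives h = -4, and then k = -4.
So T(n) = -3(n + 4)² − 4.
T(-4) = -3·0² − 4 = -4.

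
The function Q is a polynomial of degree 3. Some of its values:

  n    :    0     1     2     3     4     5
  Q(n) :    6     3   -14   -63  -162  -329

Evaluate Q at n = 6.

Write Q(n) = an³ + bn² + cn + d; the 6 given values yield a linear system in the 4 coefficients.
Solving, Q(n) = -3n³ + 2n² - 2n + 6.
Then Q(6) = -582.

-582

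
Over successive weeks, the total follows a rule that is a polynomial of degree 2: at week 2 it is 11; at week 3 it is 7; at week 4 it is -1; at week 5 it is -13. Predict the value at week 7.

-49

Write the value at n as P(n).
Write P(n) = an² + bn + c; the 4 given values yield a linear system in the 3 coefficients.
Solving, P(n) = -2n² + 6n + 7.
Then P(7) = -49.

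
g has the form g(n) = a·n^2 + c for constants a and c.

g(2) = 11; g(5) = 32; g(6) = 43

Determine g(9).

88

From g(2) = 11 and g(5) = 32: 4a + c = 11 and 25a + c = 32.
Subtracting: 21a = 21, so a = 1; then c = 11 − 1·4 = 7.
So g(n) = 1n² + 7, and g(9) = 88.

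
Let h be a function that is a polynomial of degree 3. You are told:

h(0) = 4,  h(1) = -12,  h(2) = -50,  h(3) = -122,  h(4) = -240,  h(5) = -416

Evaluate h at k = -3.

40

First differences: -16, -38, -72, -118, -176. Second differences: -22, -34, -46, -58. Third differences: -12, -12, -12.
Level-3 differences are constant, so h has degree 3.
Fitting a degree-3 polynomial gives h(k) = -2k³ - 5k² - 9k + 4.
Then h(-3) = 40.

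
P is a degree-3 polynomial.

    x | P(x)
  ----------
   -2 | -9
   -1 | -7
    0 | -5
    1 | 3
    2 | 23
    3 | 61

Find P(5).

215

Write P(x) = ax³ + bx² + cx + d; the 6 given values yield a linear system in the 4 coefficients.
Solving, P(x) = x³ + 3x² + 4x - 5.
Then P(5) = 215.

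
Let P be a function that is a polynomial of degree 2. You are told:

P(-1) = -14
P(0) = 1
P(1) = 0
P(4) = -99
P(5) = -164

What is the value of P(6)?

Write P(m) = am² + bm + c; the 5 given values yield a linear system in the 3 coefficients.
Solving, P(m) = -8m² + 7m + 1.
Then P(6) = -245.

-245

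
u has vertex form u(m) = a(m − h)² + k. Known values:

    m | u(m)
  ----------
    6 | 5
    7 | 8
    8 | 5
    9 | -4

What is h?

7

First differences 3, -3, -9; second difference -6 = 2a, so a = -3.
Expanding, the m-coefficient is −2ah = 6h; matching it to the data gives h = 7, and then k = 8.
So u(m) = -3(m − 7)² + 8.
Hence h = 7.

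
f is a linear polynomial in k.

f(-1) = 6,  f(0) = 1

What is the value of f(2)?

-9

Write f(k) = ak + b; the 2 given values yield a linear system in the 2 coefficients.
Solving, f(k) = -5k + 1.
Then f(2) = -9.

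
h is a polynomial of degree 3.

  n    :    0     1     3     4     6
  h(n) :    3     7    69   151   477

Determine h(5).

283

Write h(n) = an³ + bn² + cn + d; the 5 given values yield a linear system in the 4 coefficients.
Solving, h(n) = 2n³ + n² + n + 3.
Then h(5) = 283.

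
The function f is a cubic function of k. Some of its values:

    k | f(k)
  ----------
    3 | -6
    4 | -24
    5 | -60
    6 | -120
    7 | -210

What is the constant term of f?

0

Write f(k) = ak³ + bk² + ck + d; the 5 given values yield a linear system in the 4 coefficients.
Solving, f(k) = -k³ + 3k² - 2k.
The constant term is f(0) = 0.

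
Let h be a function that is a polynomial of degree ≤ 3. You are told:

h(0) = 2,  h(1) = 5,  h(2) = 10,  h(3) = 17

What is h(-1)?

1

First differences: 3, 5, 7. Second differences: 2, 2.
Level-2 differences are constant, so h has degree 2.
Fitting a degree-2 polynomial gives h(t) = t² + 2t + 2.
Then h(-1) = 1.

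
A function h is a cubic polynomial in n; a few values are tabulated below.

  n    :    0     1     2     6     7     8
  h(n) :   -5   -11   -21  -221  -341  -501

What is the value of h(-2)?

19

Write h(n) = an³ + bn² + cn + d; the 6 given values yield a linear system in the 4 coefficients.
Solving, h(n) = -n³ + n² - 6n - 5.
Then h(-2) = 19.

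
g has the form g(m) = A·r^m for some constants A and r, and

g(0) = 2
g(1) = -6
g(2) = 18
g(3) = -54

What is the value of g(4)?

Consecutive ratio: -6/2 = -3, and 18/(-6) = -3, so r = -3.
Then A·(-3)^0 = 2 gives A = 2, and g(m) = 2·(-3)^m.
g(4) = 2·(-3)^4 = 162.

162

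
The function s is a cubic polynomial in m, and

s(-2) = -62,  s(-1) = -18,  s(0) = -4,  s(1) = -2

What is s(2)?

6

Write s(m) = am³ + bm² + cm + d; the 4 given values yield a linear system in the 4 coefficients.
Solving, s(m) = 3m³ - 6m² + 5m - 4.
Then s(2) = 6.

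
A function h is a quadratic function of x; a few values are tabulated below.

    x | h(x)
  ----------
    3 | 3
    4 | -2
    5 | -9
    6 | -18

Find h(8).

First differences: -5, -7, -9. Second differences: -2, -2.
Level-2 differences are constant, so h has degree 2.
Fitting a degree-2 polynomial gives h(x) = -x² + 2x + 6.
Then h(8) = -42.

-42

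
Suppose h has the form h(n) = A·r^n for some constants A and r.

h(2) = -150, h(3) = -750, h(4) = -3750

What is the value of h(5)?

Consecutive ratio: -750/(-150) = 5, and -3750/(-750) = 5, so r = 5.
Then A·5^2 = -150 gives A = -6, and h(n) = -6·5^n.
h(5) = -6·5^5 = -18750.

-18750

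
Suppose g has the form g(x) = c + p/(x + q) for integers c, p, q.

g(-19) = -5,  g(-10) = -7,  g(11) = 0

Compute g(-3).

-21

(g(x) − c)(x + q) = p for each data point; the three points give a linear system in c and q, then p follows.
Solving: c = -3, q = 1, p = 36, so g(x) = -3 + 36/(x + 1).
Then g(-3) = -3 + 36/(-2) = -21.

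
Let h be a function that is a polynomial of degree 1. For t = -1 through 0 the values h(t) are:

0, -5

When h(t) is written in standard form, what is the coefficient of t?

Write h(t) = at + b; the 2 given values yield a linear system in the 2 coefficients.
Solving, h(t) = -5t - 5.
The coefficient of t is -5.

-5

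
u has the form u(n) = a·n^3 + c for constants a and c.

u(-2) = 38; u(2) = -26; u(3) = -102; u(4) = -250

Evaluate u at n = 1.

2

From u(-2) = 38 and u(2) = -26: -8a + c = 38 and 8a + c = -26.
Subtracting: 16a = -64, so a = -4; then c = 38 − (-4)·(-8) = 6.
So u(n) = -4n³ + 6, and u(1) = 2.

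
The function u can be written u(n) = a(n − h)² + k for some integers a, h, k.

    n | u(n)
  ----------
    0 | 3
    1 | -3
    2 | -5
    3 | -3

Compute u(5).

First differences -6, -2, 2; second difference 4 = 2a, so a = 2.
Expanding, the n-coefficient is −2ah = -4h; matching it to the data gives h = 2, and then k = -5.
So u(n) = 2(n − 2)² − 5.
u(5) = 2·3² − 5 = 13.

13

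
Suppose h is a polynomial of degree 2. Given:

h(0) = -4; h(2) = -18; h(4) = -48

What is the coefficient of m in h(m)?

-3

Write h(m) = am² + bm + c; the 3 given values yield a linear system in the 3 coefficients.
Solving, h(m) = -2m² - 3m - 4.
The coefficient of m is -3.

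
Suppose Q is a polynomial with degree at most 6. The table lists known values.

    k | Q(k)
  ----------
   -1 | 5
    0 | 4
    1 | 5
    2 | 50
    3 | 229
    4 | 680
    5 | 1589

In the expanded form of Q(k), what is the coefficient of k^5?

First differences: -1, 1, 45, 179, 451, 909. Second differences: 2, 44, 134, 272, 458. Third differences: 42, 90, 138, 186. Fourth differences: 48, 48, 48.
Level-4 differences are constant, so Q has degree 4.
Fitting a degree-4 polynomial gives Q(k) = 2k^4 + 3k³ - k² - 3k + 4.
The coefficient of k^5 is 0.

0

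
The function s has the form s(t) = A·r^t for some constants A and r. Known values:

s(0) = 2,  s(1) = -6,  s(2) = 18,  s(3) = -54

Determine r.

Consecutive ratio: -6/2 = -3, and 18/(-6) = -3, so r = -3.
Then A·(-3)^0 = 2 gives A = 2, and s(t) = 2·(-3)^t.

-3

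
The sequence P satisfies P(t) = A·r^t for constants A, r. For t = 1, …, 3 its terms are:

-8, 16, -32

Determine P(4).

64

Consecutive ratio: 16/(-8) = -2, and -32/16 = -2, so r = -2.
Then A·(-2)^1 = -8 gives A = 4, and P(t) = 4·(-2)^t.
P(4) = 4·(-2)^4 = 64.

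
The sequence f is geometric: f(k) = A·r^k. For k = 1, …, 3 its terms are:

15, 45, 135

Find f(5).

1215

Consecutive ratio: 45/15 = 3, and 135/45 = 3, so r = 3.
Then A·3^1 = 15 gives A = 5, and f(k) = 5·3^k.
f(5) = 5·3^5 = 1215.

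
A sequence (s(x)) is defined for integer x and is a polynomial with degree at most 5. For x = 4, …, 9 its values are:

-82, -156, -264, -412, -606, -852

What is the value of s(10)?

-1156

First differences: -74, -108, -148, -194, -246. Second differences: -34, -40, -46, -52. Third differences: -6, -6, -6.
Level-3 differences are constant, so s has degree 3.
Fitting a degree-3 polynomial gives s(x) = -x³ - 2x² + 5x - 6.
Then s(10) = -1156.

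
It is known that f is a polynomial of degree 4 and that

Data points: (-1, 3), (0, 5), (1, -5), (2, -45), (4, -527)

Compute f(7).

-4685

Write f(m) = am^4 + bm³ + cm² + dm + e; the 5 given values yield a linear system in the 5 coefficients.
Solving, f(m) = -2m^4 + m³ - 4m² - 5m + 5.
Then f(7) = -4685.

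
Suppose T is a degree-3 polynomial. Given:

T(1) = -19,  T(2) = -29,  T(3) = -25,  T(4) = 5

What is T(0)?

Write T(k) = ak³ + bk² + ck + d; the 4 given values yield a linear system in the 4 coefficients.
Solving, T(k) = 2k³ - 5k² - 9k - 7.
The constant term is T(0) = -7.

-7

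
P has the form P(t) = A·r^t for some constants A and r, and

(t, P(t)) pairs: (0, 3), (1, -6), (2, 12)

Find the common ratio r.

Consecutive ratio: -6/3 = -2, and 12/(-6) = -2, so r = -2.
Then A·(-2)^0 = 3 gives A = 3, and P(t) = 3·(-2)^t.

-2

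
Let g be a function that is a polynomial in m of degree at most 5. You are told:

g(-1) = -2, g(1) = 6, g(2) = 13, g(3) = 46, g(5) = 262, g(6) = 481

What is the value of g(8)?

1231

Write g(m) = am^5 + bm^4 + cm³ + dm² + em + p; the 6 given values yield a linear system in the 6 coefficients.
Solving, the top 2 coefficients vanish, and g(m) = 3m³ - 5m² + m + 7.
Then g(8) = 1231.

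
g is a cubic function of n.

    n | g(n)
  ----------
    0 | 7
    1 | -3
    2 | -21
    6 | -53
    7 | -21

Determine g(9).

133

Write g(n) = an³ + bn² + cn + d; the 5 given values yield a linear system in the 4 coefficients.
Solving, g(n) = n³ - 7n² - 4n + 7.
Then g(9) = 133.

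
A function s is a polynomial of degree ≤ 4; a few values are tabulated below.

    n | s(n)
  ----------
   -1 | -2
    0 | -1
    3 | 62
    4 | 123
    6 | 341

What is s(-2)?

-3

Write s(n) = an^4 + bn³ + cn² + dn + e; the 5 given values yield a linear system in the 5 coefficients.
Solving, the leading coefficient vanishes, and s(n) = n³ + 3n² + 3n - 1.
Then s(-2) = -3.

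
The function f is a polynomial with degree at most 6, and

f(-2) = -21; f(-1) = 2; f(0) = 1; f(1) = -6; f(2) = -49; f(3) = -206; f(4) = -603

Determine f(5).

-1414

First differences: 23, -1, -7, -43, -157, -397. Second differences: -24, -6, -36, -114, -240. Third differences: 18, -30, -78, -126. Fourth differences: -48, -48, -48.
Level-4 differences are constant, so f has degree 4.
Fitting a degree-4 polynomial gives f(k) = -2k^4 - k³ - k² - 3k + 1.
Then f(5) = -1414.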